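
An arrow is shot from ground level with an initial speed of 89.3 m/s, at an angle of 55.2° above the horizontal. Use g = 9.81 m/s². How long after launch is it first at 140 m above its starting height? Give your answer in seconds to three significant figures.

2.25 s

Resolve: vₓ = 89.30 cos 55.2° = 50.96 m/s and v_y0 = 89.30 sin 55.2° = 73.33 m/s.
Set y = v_y0 t − ½ g t² = 140: 4.905 t² − 73.33 t + 140 = 0.
t = [73.33 ± √(73.33² − 2·9.81·140)] / 9.81 = (73.33 ± 51.29) / 9.81, so t = 2.247 s or t = 12.70 s.
The first (ascending) time is 2.247 s.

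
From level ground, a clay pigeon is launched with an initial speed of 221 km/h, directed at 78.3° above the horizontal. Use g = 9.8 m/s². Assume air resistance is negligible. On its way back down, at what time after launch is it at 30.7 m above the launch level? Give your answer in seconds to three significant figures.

11.7 s

Convert: 221 km/h = 221/3.6 = 61.39 m/s.
Components: vₓ = 61.39 cos 78.3° = 12.45 m/s, v_y0 = 61.39 sin 78.3° = 60.11 m/s.
Set y = v_y0 t − ½ g t² = 30.7: 4.900 t² − 60.11 t + 30.7 = 0.
t = [60.11 ± √(60.11² − 2·9.80·30.7)] / 9.80 = (60.11 ± 54.88) / 9.80, so t = 0.5339 s or t = 11.73 s.
The descending-branch root is 11.73 s.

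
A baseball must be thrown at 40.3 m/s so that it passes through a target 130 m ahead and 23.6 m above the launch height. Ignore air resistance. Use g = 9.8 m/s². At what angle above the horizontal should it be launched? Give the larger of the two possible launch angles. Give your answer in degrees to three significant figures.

59.2°

Trajectory: y = x tanθ − g x² (1 + tan²θ)/(2v₀²). With x = 130, y = 23.6, v₀ = 40.3, g = 9.80:
50.99 tan²θ − 130 tanθ + (74.59) = 0.
tanθ = [130 ± √(130² − 4 × 50.99 × (74.59))] / (2 × 50.99) = (130 ± 41.08) / 102.0, giving tanθ = 0.8720 or 1.678.
θ = 41.09° or 59.20°; the larger is 59.20°.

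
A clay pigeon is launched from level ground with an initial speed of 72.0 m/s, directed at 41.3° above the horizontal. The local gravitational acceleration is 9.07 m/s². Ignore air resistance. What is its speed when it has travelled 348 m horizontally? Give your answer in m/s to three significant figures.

55.2 m/s

Resolve: vₓ = 72.00 cos 41.3° = 54.09 m/s and v_y0 = 72.00 sin 41.3° = 47.52 m/s.
x = vₓ t ⇒ t = 348/54.09 = 6.434 s.
Vertical velocity there: v_y = v_y0 − g t = 47.52 − 9.07 × 6.434 = −10.83 m/s.
Speed: √(vₓ² + v_y²) = √(54.09² + 10.83²) = 55.17 m/s.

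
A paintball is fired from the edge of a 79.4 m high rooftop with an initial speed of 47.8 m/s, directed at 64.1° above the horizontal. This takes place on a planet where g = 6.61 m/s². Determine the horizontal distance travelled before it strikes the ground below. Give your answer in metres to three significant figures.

306 m

Components: vₓ = 47.80 cos 64.1° = 20.88 m/s, v_y0 = 47.80 sin 64.1° = 43.00 m/s.
The projectile lands when y = 79.4 + (43.00) t − ½·6.61·t² = 0. Positive root: t = (43.00 + √(43.00² + 2·6.61·79.4)) / 6.61 = (43.00 + 53.84) / 6.61 = 14.65 s.
Horizontal distance: R = vₓ t = 20.88 × 14.65 = 305.9 m.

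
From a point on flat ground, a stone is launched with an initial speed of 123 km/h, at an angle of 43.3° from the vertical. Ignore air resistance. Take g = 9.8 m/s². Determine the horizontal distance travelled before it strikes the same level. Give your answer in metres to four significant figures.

Convert: 123 km/h = 123/3.6 = 34.17 m/s.
Resolve: vₓ = 34.17 sin 43.3° = 23.43 m/s and v_y0 = 34.17 cos 43.3° = 24.87 m/s.
Time aloft: T = 2 v_y0 / g = 2 × 24.87 / 9.80 = 5.075 s.
Horizontal distance R = vₓ T = 23.43 × 5.075 = 118.9 m.

118.9 m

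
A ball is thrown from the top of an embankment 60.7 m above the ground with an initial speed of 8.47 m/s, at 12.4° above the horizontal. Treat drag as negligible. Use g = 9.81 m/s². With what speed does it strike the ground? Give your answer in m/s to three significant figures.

Resolve: vₓ = 8.470 cos 12.4° = 8.272 m/s and v_y0 = 8.470 sin 12.4° = 1.819 m/s.
With up positive and y = 0 at the ground: y(t) = 60.7 + (1.819) t − 4.905 t². Setting y = 0 and taking the positive root: t = [1.819 + √(1.819² + 2·9.81·60.7)] / 9.81 = (1.819 + 34.56) / 9.81 = 3.708 s.
Vertical velocity at impact: v_y = v_y0 − g t = 1.819 − 9.81 × 3.708 = −34.56 m/s.
Speed: |v| = √(vₓ² + v_y²) = √(8.272² + 34.56²) = 35.53 m/s.

35.5 m/s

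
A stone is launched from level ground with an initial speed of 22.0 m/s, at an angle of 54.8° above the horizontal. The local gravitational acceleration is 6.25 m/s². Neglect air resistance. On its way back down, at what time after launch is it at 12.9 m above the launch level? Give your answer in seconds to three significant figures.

4.91 s

Horizontal component vₓ = 22.00 cos 54.8° = 12.68 m/s; vertical v_y0 = 22.00 sin 54.8° = 17.98 m/s.
Height y(t) = 17.98 t − 3.125 t² = 12.9 gives 3.125 t² − 17.98 t + 12.9 = 0.
t = [17.98 ± √(17.98² − 2·6.25·12.9)] / 6.25 = (17.98 ± 12.73) / 6.25, so t = 0.8403 s or t = 4.912 s.
The descending-branch root is 4.912 s.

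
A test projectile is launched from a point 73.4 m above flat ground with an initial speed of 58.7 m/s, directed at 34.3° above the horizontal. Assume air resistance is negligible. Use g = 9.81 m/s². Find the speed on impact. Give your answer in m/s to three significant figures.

vₓ = 58.70 cos 34.3° = 48.49 m/s; v_y0 = 58.70 sin 34.3° = 33.08 m/s.
With up positive and y = 0 at the ground: y(t) = 73.4 + (33.08) t − 4.905 t². Setting y = 0 and taking the positive root: t = [33.08 + √(33.08² + 2·9.81·73.4)] / 9.81 = (33.08 + 50.34) / 9.81 = 8.504 s.
Vertical velocity at impact: v_y = v_y0 − g t = 33.08 − 9.81 × 8.504 = −50.34 m/s.
Speed: |v| = √(vₓ² + v_y²) = √(48.49² + 50.34²) = 69.90 m/s.

69.9 m/s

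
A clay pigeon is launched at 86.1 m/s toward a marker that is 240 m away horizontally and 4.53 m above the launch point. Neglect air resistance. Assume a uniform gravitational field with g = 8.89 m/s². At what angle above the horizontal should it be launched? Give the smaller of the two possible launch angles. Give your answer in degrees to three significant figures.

9.47°

Trajectory: y = x tanθ − g x² (1 + tan²θ)/(2v₀²). With x = 240, y = 4.53, v₀ = 86.1, g = 8.89:
34.54 tan²θ − 240 tanθ + (39.07) = 0.
tanθ = [240 ± √(240² − 4 × 34.54 × (39.07))] / (2 × 34.54) = (240 ± 228.5) / 69.07, giving tanθ = 0.1668 or 6.782.
θ = 9.469° or 81.61°; the smaller is 9.469°.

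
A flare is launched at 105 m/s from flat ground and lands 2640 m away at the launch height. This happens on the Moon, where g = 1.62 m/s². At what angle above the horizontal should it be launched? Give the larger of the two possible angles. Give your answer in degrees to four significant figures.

From R = (v₀²/g) sin 2θ: sin 2θ = 1.62 × 2640 / 11025 = 0.3879.
2θ = 22.83° or 180° − 22.83° = 157.2°, so θ = 11.41° or 78.59°.
The larger angle is 78.59°.

78.59°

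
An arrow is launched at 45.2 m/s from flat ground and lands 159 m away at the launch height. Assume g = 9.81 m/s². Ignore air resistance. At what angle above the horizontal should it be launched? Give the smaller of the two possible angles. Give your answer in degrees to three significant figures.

R = v₀² sin 2θ / g gives sin 2θ = gR/v₀² = 9.81·159/45.2² = 0.7635.
2θ = 49.77° or 180° − 49.77° = 130.2°, so θ = 24.89° or 65.11°.
The smaller angle is 24.89°.

24.9°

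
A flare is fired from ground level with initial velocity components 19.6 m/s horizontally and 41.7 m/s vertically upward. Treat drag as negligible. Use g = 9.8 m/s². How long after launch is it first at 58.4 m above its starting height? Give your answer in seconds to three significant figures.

Height y(t) = 41.70 t − 4.900 t² = 58.4 gives 4.900 t² − 41.70 t + 58.4 = 0.
t = [41.70 ± √(41.70² − 2·9.80·58.4)] / 9.80 = (41.70 ± 24.38) / 9.80, so t = 1.768 s or t = 6.743 s.
The first (ascending) time is 1.768 s.

1.77 s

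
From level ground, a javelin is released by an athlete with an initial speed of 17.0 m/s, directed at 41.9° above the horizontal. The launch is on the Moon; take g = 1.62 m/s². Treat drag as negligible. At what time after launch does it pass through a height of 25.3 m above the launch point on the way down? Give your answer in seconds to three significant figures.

Horizontal component vₓ = 17.00 cos 41.9° = 12.65 m/s; vertical v_y0 = 17.00 sin 41.9° = 11.35 m/s.
Set y = v_y0 t − ½ g t² = 25.3: 0.8100 t² − 11.35 t + 25.3 = 0.
t = [11.35 ± √(11.35² − 2·1.62·25.3)] / 1.62 = (11.35 ± 6.850) / 1.62, so t = 2.780 s or t = 11.24 s.
The descending-branch root is 11.24 s.

11.2 s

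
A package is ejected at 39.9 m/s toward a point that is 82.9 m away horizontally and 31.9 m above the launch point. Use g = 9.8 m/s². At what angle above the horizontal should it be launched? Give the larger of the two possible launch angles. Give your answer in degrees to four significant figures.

72.19°

Trajectory: y = x tanθ − g x² (1 + tan²θ)/(2v₀²). With x = 82.9, y = 31.9, v₀ = 39.9, g = 9.80:
21.15 tan²θ − 82.9 tanθ + (53.05) = 0.
tanθ = [82.9 ± √(82.9² − 4 × 21.15 × (53.05))] / (2 × 21.15) = (82.9 ± 48.82) / 42.30, giving tanθ = 0.8055 or 3.114.
θ = 38.85° or 72.19°; the larger is 72.19°.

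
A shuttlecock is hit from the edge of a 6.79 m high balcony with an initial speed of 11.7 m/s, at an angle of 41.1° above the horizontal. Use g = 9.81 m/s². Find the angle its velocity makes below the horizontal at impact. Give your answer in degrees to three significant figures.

Components: vₓ = 11.70 cos 41.1° = 8.817 m/s, v_y0 = 11.70 sin 41.1° = 7.691 m/s.
The projectile lands when y = 6.79 + (7.691) t − ½·9.81·t² = 0. Positive root: t = (7.691 + √(7.691² + 2·9.81·6.79)) / 9.81 = (7.691 + 13.87) / 9.81 = 2.198 s.
At impact: v_y = v_y0 − g t = −13.87 m/s; vₓ = 8.817 m/s.
Angle below horizontal: arctan(|v_y|/vₓ) = arctan(13.87/8.817) = 57.56°.

57.6°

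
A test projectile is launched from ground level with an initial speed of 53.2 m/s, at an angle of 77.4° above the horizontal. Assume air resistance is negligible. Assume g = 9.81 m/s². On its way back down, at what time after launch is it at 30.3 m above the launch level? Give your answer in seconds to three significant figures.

9.96 s

vₓ = 53.20 cos 77.4° = 11.61 m/s; v_y0 = 53.20 sin 77.4° = 51.92 m/s.
Require v_y0 t − ½ g t² = 30.3, i.e. 4.905 t² − 51.92 t + 30.3 = 0.
Quadratic formula: t = (51.92 ± √2101.1) / 9.81 = (51.92 ± 45.84) / 9.81 → t = 0.6199 s or 9.965 s.
The descending-branch root is 9.965 s.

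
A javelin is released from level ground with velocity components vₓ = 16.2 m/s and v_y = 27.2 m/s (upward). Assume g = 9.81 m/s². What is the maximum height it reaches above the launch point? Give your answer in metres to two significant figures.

At the apex v_y = 0, so H = v_y0²/(2g) = 27.20²/19.62 = 37.71 m.

38 m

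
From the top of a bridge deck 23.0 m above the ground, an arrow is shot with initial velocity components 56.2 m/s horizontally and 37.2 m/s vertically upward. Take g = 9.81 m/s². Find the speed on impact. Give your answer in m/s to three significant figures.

70.7 m/s

With up positive and y = 0 at the ground: y(t) = 23.0 + (37.20) t − 4.905 t². Setting y = 0 and taking the positive root: t = [37.20 + √(37.20² + 2·9.81·23.0)] / 9.81 = (37.20 + 42.84) / 9.81 = 8.159 s.
Vertical velocity at impact: v_y = v_y0 − g t = 37.20 − 9.81 × 8.159 = −42.84 m/s.
Speed: |v| = √(vₓ² + v_y²) = √(56.20² + 42.84²) = 70.66 m/s.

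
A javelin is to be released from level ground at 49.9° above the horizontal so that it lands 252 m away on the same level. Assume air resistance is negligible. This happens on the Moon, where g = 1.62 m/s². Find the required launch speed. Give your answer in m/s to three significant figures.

20.4 m/s

From R = (v₀² / g) sin 2θ: v₀ = √(gR / sin 2θ).
v₀ = √(1.62 × 252 / sin 99.80°) = √(408.2 / 0.9854) = √414.29 = 20.35 m/s.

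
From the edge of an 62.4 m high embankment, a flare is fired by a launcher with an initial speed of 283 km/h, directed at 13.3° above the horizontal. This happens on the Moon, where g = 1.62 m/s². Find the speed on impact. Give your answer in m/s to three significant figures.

Convert: 283 km/h = 283/3.6 = 78.61 m/s.
Components: vₓ = 78.61 cos 13.3° = 76.50 m/s, v_y0 = 78.61 sin 13.3° = 18.08 m/s.
Vertical motion (up positive, ground at y = 0): 0.8100 t² − (18.08) t − 62.4 = 0, so t = (18.08 + √(18.08² + 2·1.62·62.4)) / 1.62 = (18.08 + 23.00) / 1.62 = 25.36 s.
Vertical velocity at impact: v_y = v_y0 − g t = 18.08 − 1.62 × 25.36 = −23.00 m/s.
Speed: |v| = √(vₓ² + v_y²) = √(76.50² + 23.00²) = 79.89 m/s.

79.9 m/s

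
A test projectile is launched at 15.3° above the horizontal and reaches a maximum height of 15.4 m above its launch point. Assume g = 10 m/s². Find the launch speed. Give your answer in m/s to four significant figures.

66.51 m/s

At the peak v_y = 0, so v_y0 = √(2gH) = √(2 × 10.0 × 15.4) = 17.55 m/s.
v_y0 = v₀ sin θ ⇒ v₀ = 17.55 / sin 15.3° = 66.51 m/s.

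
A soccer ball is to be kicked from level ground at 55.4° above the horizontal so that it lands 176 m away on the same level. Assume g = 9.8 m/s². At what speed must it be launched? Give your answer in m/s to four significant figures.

42.95 m/s

Level-ground range: R = v₀² sin(2θ)/g, so v₀ = √(gR / sin 2θ).
v₀ = √(9.80 × 176 / sin 110.8°) = √(1725 / 0.9348) = √1845.0 = 42.95 m/s.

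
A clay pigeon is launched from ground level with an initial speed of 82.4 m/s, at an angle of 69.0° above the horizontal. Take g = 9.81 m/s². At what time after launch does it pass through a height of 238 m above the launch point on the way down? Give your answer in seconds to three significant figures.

11.4 s

Resolve: vₓ = 82.40 cos 69.0° = 29.53 m/s and v_y0 = 82.40 sin 69.0° = 76.93 m/s.
Height y(t) = 76.93 t − 4.905 t² = 238 gives 4.905 t² − 76.93 t + 238 = 0.
Quadratic formula: t = (76.93 ± √1248.2) / 9.81 = (76.93 ± 35.33) / 9.81 → t = 4.240 s or 11.44 s.
The descending-branch root is 11.44 s.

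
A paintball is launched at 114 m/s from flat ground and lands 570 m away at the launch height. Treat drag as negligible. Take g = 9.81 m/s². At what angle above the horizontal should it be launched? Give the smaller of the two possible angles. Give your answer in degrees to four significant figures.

12.74°

R = v₀² sin 2θ / g gives sin 2θ = gR/v₀² = 9.81·570/114² = 0.4303.
2θ = 25.48° or 180° − 25.48° = 154.5°, so θ = 12.74° or 77.26°.
The smaller angle is 12.74°.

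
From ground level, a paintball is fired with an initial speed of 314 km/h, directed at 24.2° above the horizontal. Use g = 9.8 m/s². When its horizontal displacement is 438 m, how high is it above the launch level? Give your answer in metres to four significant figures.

48.32 m

Convert: 314 km/h = 314/3.6 = 87.22 m/s.
vₓ = 87.22 cos 24.2° = 79.56 m/s; v_y0 = 87.22 sin 24.2° = 35.75 m/s.
Time to reach x = 438 m: t = x/vₓ = 438/79.56 = 5.505 s.
Height: y = v_y0 t − ½ g t² = 35.75 × 5.505 − 4.900 × 5.505² = 196.8 − 148.5 = 48.32 m.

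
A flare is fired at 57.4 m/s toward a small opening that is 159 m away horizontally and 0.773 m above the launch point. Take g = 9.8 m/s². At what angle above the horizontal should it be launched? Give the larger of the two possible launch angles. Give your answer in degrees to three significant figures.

Trajectory: y = x tanθ − g x² (1 + tan²θ)/(2v₀²). With x = 159, y = 0.773, v₀ = 57.4, g = 9.80:
37.60 tan²θ − 159 tanθ + (38.37) = 0.
tanθ = [159 ± √(159² − 4 × 37.60 × (38.37))] / (2 × 37.60) = (159 ± 139.7) / 75.20, giving tanθ = 0.2569 or 3.972.
θ = 14.41° or 75.87°; the larger is 75.87°.

75.9°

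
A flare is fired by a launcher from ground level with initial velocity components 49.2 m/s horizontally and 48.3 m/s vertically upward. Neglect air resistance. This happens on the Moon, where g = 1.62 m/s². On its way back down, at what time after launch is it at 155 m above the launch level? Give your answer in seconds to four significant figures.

Set y = v_y0 t − ½ g t² = 155: 0.8100 t² − 48.30 t + 155 = 0.
t = [48.30 ± √(48.30² − 2·1.62·155)] / 1.62 = (48.30 ± 42.79) / 1.62, so t = 3.403 s or t = 56.23 s.
The descending-branch root is 56.23 s.

56.23 s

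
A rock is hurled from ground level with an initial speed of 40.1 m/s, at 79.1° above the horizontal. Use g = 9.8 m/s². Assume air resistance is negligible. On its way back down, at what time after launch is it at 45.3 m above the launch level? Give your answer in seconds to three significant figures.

Components: vₓ = 40.10 cos 79.1° = 7.583 m/s, v_y0 = 40.10 sin 79.1° = 39.38 m/s.
Set y = v_y0 t − ½ g t² = 45.3: 4.900 t² − 39.38 t + 45.3 = 0.
t = [39.38 ± √(39.38² − 2·9.80·45.3)] / 9.80 = (39.38 ± 25.74) / 9.80, so t = 1.391 s or t = 6.645 s.
The descending-branch root is 6.645 s.

6.64 s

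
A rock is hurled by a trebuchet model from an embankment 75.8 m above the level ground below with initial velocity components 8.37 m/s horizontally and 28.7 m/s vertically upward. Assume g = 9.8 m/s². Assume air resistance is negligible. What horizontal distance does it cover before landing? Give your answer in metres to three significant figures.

With up positive and y = 0 at the ground: y(t) = 75.8 + (28.70) t − 4.900 t². Setting y = 0 and taking the positive root: t = [28.70 + √(28.70² + 2·9.80·75.8)] / 9.80 = (28.70 + 48.06) / 9.80 = 7.832 s.
Horizontal distance: R = vₓ t = 8.370 × 7.832 = 65.56 m.

65.6 m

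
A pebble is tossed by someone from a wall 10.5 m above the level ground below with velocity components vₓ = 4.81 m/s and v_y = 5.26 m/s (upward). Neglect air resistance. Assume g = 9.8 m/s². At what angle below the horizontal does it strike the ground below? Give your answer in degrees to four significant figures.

72.53°

The projectile lands when y = 10.5 + (5.260) t − ½·9.80·t² = 0. Positive root: t = (5.260 + √(5.260² + 2·9.80·10.5)) / 9.80 = (5.260 + 15.28) / 9.80 = 2.096 s.
At impact: v_y = v_y0 − g t = −15.28 m/s; vₓ = 4.810 m/s.
Angle below horizontal: arctan(|v_y|/vₓ) = arctan(15.28/4.810) = 72.53°.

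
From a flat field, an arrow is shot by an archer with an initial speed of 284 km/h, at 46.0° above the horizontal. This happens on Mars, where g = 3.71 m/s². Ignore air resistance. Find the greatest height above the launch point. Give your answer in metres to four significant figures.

434.0 m

Convert: 284 km/h = 284/3.6 = 78.89 m/s.
vₓ = 78.89 cos 46.0° = 54.80 m/s; v_y0 = 78.89 sin 46.0° = 56.75 m/s.
Peak height H = v_y0² / (2g) = 3220.3 / 7.420 = 434.0 m.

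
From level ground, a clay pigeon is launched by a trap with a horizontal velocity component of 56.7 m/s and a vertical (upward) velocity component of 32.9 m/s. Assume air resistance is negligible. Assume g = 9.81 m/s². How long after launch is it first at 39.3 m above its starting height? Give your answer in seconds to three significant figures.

1.56 s

Require v_y0 t − ½ g t² = 39.3, i.e. 4.905 t² − 32.90 t + 39.3 = 0.
t = [32.90 ± √(32.90² − 2·9.81·39.3)] / 9.81 = (32.90 ± 17.64) / 9.81, so t = 1.555 s or t = 5.152 s.
The first (ascending) time is 1.555 s.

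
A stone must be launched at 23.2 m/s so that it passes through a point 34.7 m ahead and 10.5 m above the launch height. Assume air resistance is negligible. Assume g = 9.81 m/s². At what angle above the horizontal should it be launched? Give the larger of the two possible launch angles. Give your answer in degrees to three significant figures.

Trajectory: y = x tanθ − g x² (1 + tan²θ)/(2v₀²). With x = 34.7, y = 10.5, v₀ = 23.2, g = 9.81:
10.97 tan²θ − 34.7 tanθ + (21.47) = 0.
tanθ = [34.7 ± √(34.7² − 4 × 10.97 × (21.47))] / (2 × 10.97) = (34.7 ± 16.17) / 21.95, giving tanθ = 0.8442 or 2.318.
θ = 40.17° or 66.67°; the larger is 66.67°.

66.7°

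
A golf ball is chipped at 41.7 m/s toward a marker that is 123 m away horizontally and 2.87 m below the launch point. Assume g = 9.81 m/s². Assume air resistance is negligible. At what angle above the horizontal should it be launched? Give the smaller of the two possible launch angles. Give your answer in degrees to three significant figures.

20.4°

Trajectory: y = x tanθ − g x² (1 + tan²θ)/(2v₀²). With x = 123, y = −2.87, v₀ = 41.7, g = 9.81:
42.68 tan²θ − 123 tanθ + (39.81) = 0.
tanθ = [123 ± √(123² − 4 × 42.68 × (39.81))] / (2 × 42.68) = (123 ± 91.29) / 85.35, giving tanθ = 0.3715 or 2.511.
θ = 20.38° or 68.28°; the smaller is 20.38°.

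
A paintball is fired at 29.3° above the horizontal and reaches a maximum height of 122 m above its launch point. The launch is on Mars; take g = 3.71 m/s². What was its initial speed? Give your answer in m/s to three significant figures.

At the peak v_y = 0, so v_y0 = √(2gH) = √(2 × 3.71 × 122) = 30.09 m/s.
v_y0 = v₀ sin θ ⇒ v₀ = 30.09 / sin 29.3° = 61.48 m/s.

61.5 m/s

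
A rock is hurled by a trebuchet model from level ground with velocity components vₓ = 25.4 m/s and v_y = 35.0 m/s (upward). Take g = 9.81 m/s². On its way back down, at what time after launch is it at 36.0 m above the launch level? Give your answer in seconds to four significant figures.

5.889 s

Require v_y0 t − ½ g t² = 36.0, i.e. 4.905 t² − 35.00 t + 36.0 = 0.
t = [35.00 ± √(35.00² − 2·9.81·36.0)] / 9.81 = (35.00 ± 22.77) / 9.81, so t = 1.246 s or t = 5.889 s.
The descending-branch root is 5.889 s.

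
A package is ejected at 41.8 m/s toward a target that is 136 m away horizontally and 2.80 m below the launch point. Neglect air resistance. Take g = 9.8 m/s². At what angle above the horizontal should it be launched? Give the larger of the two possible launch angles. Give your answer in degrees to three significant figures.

Trajectory: y = x tanθ − g x² (1 + tan²θ)/(2v₀²). With x = 136, y = −2.80, v₀ = 41.8, g = 9.80:
51.87 tan²θ − 136 tanθ + (49.07) = 0.
tanθ = [136 ± √(136² − 4 × 51.87 × (49.07))] / (2 × 51.87) = (136 ± 91.19) / 103.7, giving tanθ = 0.4320 or 2.190.
θ = 23.36° or 65.46°; the larger is 65.46°.

65.5°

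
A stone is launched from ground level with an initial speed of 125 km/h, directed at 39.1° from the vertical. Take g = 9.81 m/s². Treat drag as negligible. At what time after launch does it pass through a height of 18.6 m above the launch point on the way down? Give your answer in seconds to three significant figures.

4.68 s

Convert: 125 km/h = 125/3.6 = 34.72 m/s.
vₓ = 34.72 sin 39.1° = 21.90 m/s; v_y0 = 34.72 cos 39.1° = 26.95 m/s.
Height y(t) = 26.95 t − 4.905 t² = 18.6 gives 4.905 t² − 26.95 t + 18.6 = 0.
t = [26.95 ± √(26.95² − 2·9.81·18.6)] / 9.81 = (26.95 ± 19.00) / 9.81, so t = 0.8096 s or t = 4.684 s.
The descending-branch root is 4.684 s.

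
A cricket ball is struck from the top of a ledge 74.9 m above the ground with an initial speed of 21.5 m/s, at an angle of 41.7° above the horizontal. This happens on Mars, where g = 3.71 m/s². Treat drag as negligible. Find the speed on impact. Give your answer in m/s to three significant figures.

31.9 m/s

Components: vₓ = 21.50 cos 41.7° = 16.05 m/s, v_y0 = 21.50 sin 41.7° = 14.30 m/s.
With up positive and y = 0 at the ground: y(t) = 74.9 + (14.30) t − 1.855 t². Setting y = 0 and taking the positive root: t = [14.30 + √(14.30² + 2·3.71·74.9)] / 3.71 = (14.30 + 27.57) / 3.71 = 11.29 s.
Vertical velocity at impact: v_y = v_y0 − g t = 14.30 − 3.71 × 11.29 = −27.57 m/s.
Speed: |v| = √(vₓ² + v_y²) = √(16.05² + 27.57²) = 31.91 m/s.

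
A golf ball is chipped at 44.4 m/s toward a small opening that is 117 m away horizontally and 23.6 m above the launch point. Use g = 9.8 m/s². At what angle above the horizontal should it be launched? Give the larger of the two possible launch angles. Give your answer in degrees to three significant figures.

Trajectory: y = x tanθ − g x² (1 + tan²θ)/(2v₀²). With x = 117, y = 23.6, v₀ = 44.4, g = 9.80:
34.03 tan²θ − 117 tanθ + (57.63) = 0.
tanθ = [117 ± √(117² − 4 × 34.03 × (57.63))] / (2 × 34.03) = (117 ± 76.46) / 68.05, giving tanθ = 0.5957 or 2.843.
θ = 30.78° or 70.62°; the larger is 70.62°.

70.6°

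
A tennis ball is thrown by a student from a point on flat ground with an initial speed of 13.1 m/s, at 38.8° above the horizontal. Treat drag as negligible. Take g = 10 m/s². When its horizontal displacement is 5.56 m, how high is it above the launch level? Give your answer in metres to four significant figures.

Components: vₓ = 13.10 cos 38.8° = 10.21 m/s, v_y0 = 13.10 sin 38.8° = 8.209 m/s.
x = vₓ t ⇒ t = 5.56/10.21 = 0.5446 s.
Height: y = v_y0 t − ½ g t² = 8.209 × 0.5446 − 5.000 × 0.5446² = 4.470 − 1.483 = 2.987 m.

2.987 m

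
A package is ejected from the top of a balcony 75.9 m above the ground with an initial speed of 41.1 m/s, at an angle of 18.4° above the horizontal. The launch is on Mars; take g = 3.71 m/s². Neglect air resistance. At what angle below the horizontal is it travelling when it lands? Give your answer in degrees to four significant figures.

34.74°

Resolve: vₓ = 41.10 cos 18.4° = 39.00 m/s and v_y0 = 41.10 sin 18.4° = 12.97 m/s.
The projectile lands when y = 75.9 + (12.97) t − ½·3.71·t² = 0. Positive root: t = (12.97 + √(12.97² + 2·3.71·75.9)) / 3.71 = (12.97 + 27.05) / 3.71 = 10.79 s.
At impact: v_y = v_y0 − g t = −27.05 m/s; vₓ = 39.00 m/s.
Angle below horizontal: arctan(|v_y|/vₓ) = arctan(27.05/39.00) = 34.74°.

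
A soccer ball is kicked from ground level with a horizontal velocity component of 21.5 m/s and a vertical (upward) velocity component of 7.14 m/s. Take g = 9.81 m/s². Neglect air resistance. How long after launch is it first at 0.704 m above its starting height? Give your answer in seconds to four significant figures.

0.1064 s

Height y(t) = 7.140 t − 4.905 t² = 0.704 gives 4.905 t² − 7.140 t + 0.704 = 0.
Quadratic formula: t = (7.140 ± √37.167) / 9.81 = (7.140 ± 6.096) / 9.81 → t = 0.1064 s or 1.349 s.
The first (ascending) time is 0.1064 s.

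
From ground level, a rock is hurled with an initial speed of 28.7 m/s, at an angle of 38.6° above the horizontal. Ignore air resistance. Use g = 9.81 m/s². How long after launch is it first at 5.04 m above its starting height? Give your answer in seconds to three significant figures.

0.307 s

vₓ = 28.70 cos 38.6° = 22.43 m/s; v_y0 = 28.70 sin 38.6° = 17.91 m/s.
Require v_y0 t − ½ g t² = 5.04, i.e. 4.905 t² − 17.91 t + 5.04 = 0.
t = [17.91 ± √(17.91² − 2·9.81·5.04)] / 9.81 = (17.91 ± 14.89) / 9.81, so t = 0.3074 s or t = 3.343 s.
The first (ascending) time is 0.3074 s.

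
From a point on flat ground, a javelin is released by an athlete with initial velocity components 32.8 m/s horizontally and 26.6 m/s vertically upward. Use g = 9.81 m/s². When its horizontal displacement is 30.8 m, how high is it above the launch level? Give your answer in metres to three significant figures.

Time to reach x = 30.8 m: t = x/vₓ = 30.8/32.80 = 0.9390 s.
Height: y = v_y0 t − ½ g t² = 26.60 × 0.9390 − 4.905 × 0.9390² = 24.98 − 4.325 = 20.65 m.

20.7 m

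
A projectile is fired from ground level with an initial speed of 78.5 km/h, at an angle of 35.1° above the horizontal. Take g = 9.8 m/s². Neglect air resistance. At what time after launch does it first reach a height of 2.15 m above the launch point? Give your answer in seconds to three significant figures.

0.185 s

Convert: 78.5 km/h = 78.5/3.6 = 21.81 m/s.
Horizontal component vₓ = 21.81 cos 35.1° = 17.84 m/s; vertical v_y0 = 21.81 sin 35.1° = 12.54 m/s.
Height y(t) = 12.54 t − 4.900 t² = 2.15 gives 4.900 t² − 12.54 t + 2.15 = 0.
Quadratic formula: t = (12.54 ± √115.07) / 9.80 = (12.54 ± 10.73) / 9.80 → t = 0.1848 s or 2.374 s.
The first (ascending) time is 0.1848 s.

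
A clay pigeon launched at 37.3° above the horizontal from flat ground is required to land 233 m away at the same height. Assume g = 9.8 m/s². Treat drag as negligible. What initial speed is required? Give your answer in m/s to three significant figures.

From R = (v₀² / g) sin 2θ: v₀ = √(gR / sin 2θ).
v₀ = √(9.80 × 233 / sin 74.60°) = √(2283 / 0.9641) = √2368.4 = 48.67 m/s.

48.7 m/s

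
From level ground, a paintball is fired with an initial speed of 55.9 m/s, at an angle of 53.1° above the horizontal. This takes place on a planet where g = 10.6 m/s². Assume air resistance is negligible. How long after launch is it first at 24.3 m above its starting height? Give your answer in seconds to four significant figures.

Horizontal component vₓ = 55.90 cos 53.1° = 33.56 m/s; vertical v_y0 = 55.90 sin 53.1° = 44.70 m/s.
Require v_y0 t − ½ g t² = 24.3, i.e. 5.300 t² − 44.70 t + 24.3 = 0.
t = [44.70 ± √(44.70² − 2·10.6·24.3)] / 10.6 = (44.70 ± 38.51) / 10.6, so t = 0.5840 s or t = 7.850 s.
The first (ascending) time is 0.5840 s.

0.5840 s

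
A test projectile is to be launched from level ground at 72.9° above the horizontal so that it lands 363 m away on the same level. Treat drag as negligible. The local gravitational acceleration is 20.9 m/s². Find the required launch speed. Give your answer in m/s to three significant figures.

116 m/s

On level ground R = v₀² sin 2θ / g ⇒ v₀ = √(gR / sin 2θ).
v₀ = √(20.9 × 363 / sin 145.8°) = √(7587 / 0.5621) = √13497 = 116.2 m/s.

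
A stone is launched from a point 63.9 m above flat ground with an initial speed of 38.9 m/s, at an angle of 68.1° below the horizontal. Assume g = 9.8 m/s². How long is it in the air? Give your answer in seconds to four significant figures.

Resolve: vₓ = 38.90 cos 68.1° = 14.51 m/s and v_y0 = −36.09 m/s (downward).
With up positive and y = 0 at the ground: y(t) = 63.9 + (−36.09) t − 4.900 t². Setting y = 0 and taking the positive root: t = [−36.09 + √(36.09² + 2·9.80·63.9)] / 9.80 = (−36.09 + 50.55) / 9.80 = 1.475 s.

1.475 s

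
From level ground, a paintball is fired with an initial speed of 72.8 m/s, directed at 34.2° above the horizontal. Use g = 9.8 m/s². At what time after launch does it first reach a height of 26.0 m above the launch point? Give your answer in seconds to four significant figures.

0.6929 s

Horizontal component vₓ = 72.80 cos 34.2° = 60.21 m/s; vertical v_y0 = 72.80 sin 34.2° = 40.92 m/s.
Height y(t) = 40.92 t − 4.900 t² = 26.0 gives 4.900 t² − 40.92 t + 26.0 = 0.
t = [40.92 ± √(40.92² − 2·9.80·26.0)] / 9.80 = (40.92 ± 34.13) / 9.80, so t = 0.6929 s or t = 7.658 s.
The first (ascending) time is 0.6929 s.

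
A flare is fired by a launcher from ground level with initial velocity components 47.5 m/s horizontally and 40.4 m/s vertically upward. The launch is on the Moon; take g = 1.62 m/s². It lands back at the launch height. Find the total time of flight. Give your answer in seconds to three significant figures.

Landing at launch height ⇒ T = 2 v_y0 / g = 2 × 40.40 / 1.62 = 49.88 s.

49.9 s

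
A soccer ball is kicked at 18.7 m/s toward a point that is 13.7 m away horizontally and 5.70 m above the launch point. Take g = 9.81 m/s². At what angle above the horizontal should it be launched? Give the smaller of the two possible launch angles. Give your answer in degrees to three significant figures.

35.1°

Trajectory: y = x tanθ − g x² (1 + tan²θ)/(2v₀²). With x = 13.7, y = 5.70, v₀ = 18.7, g = 9.81:
2.633 tan²θ − 13.7 tanθ + (8.333) = 0.
tanθ = [13.7 ± √(13.7² − 4 × 2.633 × (8.333))] / (2 × 2.633) = (13.7 ± 9.997) / 5.265, giving tanθ = 0.7033 or 4.501.
θ = 35.12° or 77.47°; the smaller is 35.12°.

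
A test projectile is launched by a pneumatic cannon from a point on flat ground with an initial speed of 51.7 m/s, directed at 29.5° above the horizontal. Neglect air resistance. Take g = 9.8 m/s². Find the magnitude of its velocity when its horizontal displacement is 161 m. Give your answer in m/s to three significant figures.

Horizontal component vₓ = 51.70 cos 29.5° = 45.00 m/s; vertical v_y0 = 51.70 sin 29.5° = 25.46 m/s.
x = vₓ t ⇒ t = 161/45.00 = 3.578 s.
Vertical velocity there: v_y = v_y0 − g t = 25.46 − 9.80 × 3.578 = −9.606 m/s.
Speed: √(vₓ² + v_y²) = √(45.00² + 9.606²) = 46.01 m/s.

46.0 m/s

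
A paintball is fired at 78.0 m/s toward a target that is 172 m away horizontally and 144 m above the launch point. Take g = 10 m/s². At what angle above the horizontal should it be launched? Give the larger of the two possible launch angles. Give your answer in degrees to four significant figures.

80.38°

Trajectory: y = x tanθ − g x² (1 + tan²θ)/(2v₀²). With x = 172, y = 144, v₀ = 78.0, g = 10.0:
24.31 tan²θ − 172 tanθ + (168.3) = 0.
tanθ = [172 ± √(172² − 4 × 24.31 × (168.3))] / (2 × 24.31) = (172 ± 115.0) / 48.63, giving tanθ = 1.173 or 5.901.
θ = 49.55° or 80.38°; the larger is 80.38°.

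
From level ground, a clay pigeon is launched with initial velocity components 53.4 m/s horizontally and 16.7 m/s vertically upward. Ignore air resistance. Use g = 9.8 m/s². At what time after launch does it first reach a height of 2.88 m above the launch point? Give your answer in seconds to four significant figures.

0.1822 s

Set y = v_y0 t − ½ g t² = 2.88: 4.900 t² − 16.70 t + 2.88 = 0.
Quadratic formula: t = (16.70 ± √222.44) / 9.80 = (16.70 ± 14.91) / 9.80 → t = 0.1822 s or 3.226 s.
The first (ascending) time is 0.1822 s.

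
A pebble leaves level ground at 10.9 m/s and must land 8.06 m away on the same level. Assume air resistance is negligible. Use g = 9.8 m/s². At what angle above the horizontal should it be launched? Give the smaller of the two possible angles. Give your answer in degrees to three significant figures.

Level-ground range R = v₀² sin(2θ)/g ⇒ sin(2θ) = gR/v₀² = 9.80 × 8.06 / 10.9² = 0.6648.
2θ = 41.67° or 180° − 41.67° = 138.3°, so θ = 20.83° or 69.17°.
The smaller angle is 20.83°.

20.8°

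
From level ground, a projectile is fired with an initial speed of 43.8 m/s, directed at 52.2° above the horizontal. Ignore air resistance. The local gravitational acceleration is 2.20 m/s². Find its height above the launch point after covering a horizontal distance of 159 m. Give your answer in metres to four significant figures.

166.4 m

Components: vₓ = 43.80 cos 52.2° = 26.85 m/s, v_y0 = 43.80 sin 52.2° = 34.61 m/s.
x = vₓ t ⇒ t = 159/26.85 = 5.923 s.
Height: y = v_y0 t − ½ g t² = 34.61 × 5.923 − 1.100 × 5.923² = 205.0 − 38.59 = 166.4 m.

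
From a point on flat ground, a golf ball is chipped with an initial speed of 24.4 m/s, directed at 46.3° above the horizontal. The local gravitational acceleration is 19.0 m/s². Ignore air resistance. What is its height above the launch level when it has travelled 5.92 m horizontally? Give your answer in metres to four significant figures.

Horizontal component vₓ = 24.40 cos 46.3° = 16.86 m/s; vertical v_y0 = 24.40 sin 46.3° = 17.64 m/s.
x = vₓ t ⇒ t = 5.92/16.86 = 0.3512 s.
Height: y = v_y0 t − ½ g t² = 17.64 × 0.3512 − 9.500 × 0.3512² = 6.195 − 1.172 = 5.023 m.

5.023 m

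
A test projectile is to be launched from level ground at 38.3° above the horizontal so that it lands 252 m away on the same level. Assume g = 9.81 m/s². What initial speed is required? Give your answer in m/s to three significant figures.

Level-ground range: R = v₀² sin(2θ)/g, so v₀ = √(gR / sin 2θ).
v₀ = √(9.81 × 252 / sin 76.60°) = √(2472 / 0.9728) = √2541.3 = 50.41 m/s.

50.4 m/s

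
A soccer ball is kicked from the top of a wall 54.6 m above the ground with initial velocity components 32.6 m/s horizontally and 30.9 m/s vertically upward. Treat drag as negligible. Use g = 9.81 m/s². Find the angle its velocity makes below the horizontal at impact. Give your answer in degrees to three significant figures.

With up positive and y = 0 at the ground: y(t) = 54.6 + (30.90) t − 4.905 t². Setting y = 0 and taking the positive root: t = [30.90 + √(30.90² + 2·9.81·54.6)] / 9.81 = (30.90 + 45.01) / 9.81 = 7.738 s.
At impact: v_y = v_y0 − g t = −45.01 m/s; vₓ = 32.60 m/s.
Angle below horizontal: arctan(|v_y|/vₓ) = arctan(45.01/32.60) = 54.09°.

54.1°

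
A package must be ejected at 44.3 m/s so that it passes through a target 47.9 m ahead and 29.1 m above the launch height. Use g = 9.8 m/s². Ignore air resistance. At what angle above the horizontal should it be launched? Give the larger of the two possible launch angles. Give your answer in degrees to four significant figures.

Trajectory: y = x tanθ − g x² (1 + tan²θ)/(2v₀²). With x = 47.9, y = 29.1, v₀ = 44.3, g = 9.80:
5.729 tan²θ − 47.9 tanθ + (34.83) = 0.
tanθ = [47.9 ± √(47.9² − 4 × 5.729 × (34.83))] / (2 × 5.729) = (47.9 ± 38.68) / 11.46, giving tanθ = 0.8045 or 7.557.
θ = 38.82° or 82.46°; the larger is 82.46°.

82.46°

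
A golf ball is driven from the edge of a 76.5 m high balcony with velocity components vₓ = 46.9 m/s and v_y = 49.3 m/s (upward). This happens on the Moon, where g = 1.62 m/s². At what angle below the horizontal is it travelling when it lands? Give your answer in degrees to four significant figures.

47.82°

Vertical motion (up positive, ground at y = 0): 0.8100 t² − (49.30) t − 76.5 = 0, so t = (49.30 + √(49.30² + 2·1.62·76.5)) / 1.62 = (49.30 + 51.75) / 1.62 = 62.38 s.
At impact: v_y = v_y0 − g t = −51.75 m/s; vₓ = 46.90 m/s.
Angle below horizontal: arctan(|v_y|/vₓ) = arctan(51.75/46.90) = 47.82°.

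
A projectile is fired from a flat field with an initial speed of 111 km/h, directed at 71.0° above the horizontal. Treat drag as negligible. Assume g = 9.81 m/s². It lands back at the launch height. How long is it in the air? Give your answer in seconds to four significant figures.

5.944 s

Convert: 111 km/h = 111/3.6 = 30.83 m/s.
Horizontal component vₓ = 30.83 cos 71.0° = 10.04 m/s; vertical v_y0 = 30.83 sin 71.0° = 29.15 m/s.
Time of flight on level ground: T = 2 v_y0 / g = 2 × 29.15 / 9.81 = 5.944 s.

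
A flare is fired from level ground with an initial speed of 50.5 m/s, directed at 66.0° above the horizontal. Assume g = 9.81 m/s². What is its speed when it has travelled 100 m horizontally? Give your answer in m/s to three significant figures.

Components: vₓ = 50.50 cos 66.0° = 20.54 m/s, v_y0 = 50.50 sin 66.0° = 46.13 m/s.
x = vₓ t ⇒ t = 100/20.54 = 4.869 s.
Vertical velocity there: v_y = v_y0 − g t = 46.13 − 9.81 × 4.869 = −1.626 m/s.
Speed: √(vₓ² + v_y²) = √(20.54² + 1.626²) = 20.60 m/s.

20.6 m/s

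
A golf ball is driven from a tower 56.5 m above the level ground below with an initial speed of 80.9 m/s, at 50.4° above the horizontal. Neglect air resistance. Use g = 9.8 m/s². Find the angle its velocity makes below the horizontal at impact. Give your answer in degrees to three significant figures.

53.9°

Components: vₓ = 80.90 cos 50.4° = 51.57 m/s, v_y0 = 80.90 sin 50.4° = 62.33 m/s.
Vertical motion (up positive, ground at y = 0): 4.900 t² − (62.33) t − 56.5 = 0, so t = (62.33 + √(62.33² + 2·9.80·56.5)) / 9.80 = (62.33 + 70.66) / 9.80 = 13.57 s.
At impact: v_y = v_y0 − g t = −70.66 m/s; vₓ = 51.57 m/s.
Angle below horizontal: arctan(|v_y|/vₓ) = arctan(70.66/51.57) = 53.88°.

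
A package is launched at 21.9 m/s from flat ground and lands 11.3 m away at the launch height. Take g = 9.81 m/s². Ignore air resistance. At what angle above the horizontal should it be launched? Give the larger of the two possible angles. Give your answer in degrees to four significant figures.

From R = (v₀²/g) sin 2θ: sin 2θ = 9.81 × 11.3 / 479.61 = 0.2311.
2θ = 13.36° or 180° − 13.36° = 166.6°, so θ = 6.682° or 83.32°.
The larger angle is 83.32°.

83.32°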